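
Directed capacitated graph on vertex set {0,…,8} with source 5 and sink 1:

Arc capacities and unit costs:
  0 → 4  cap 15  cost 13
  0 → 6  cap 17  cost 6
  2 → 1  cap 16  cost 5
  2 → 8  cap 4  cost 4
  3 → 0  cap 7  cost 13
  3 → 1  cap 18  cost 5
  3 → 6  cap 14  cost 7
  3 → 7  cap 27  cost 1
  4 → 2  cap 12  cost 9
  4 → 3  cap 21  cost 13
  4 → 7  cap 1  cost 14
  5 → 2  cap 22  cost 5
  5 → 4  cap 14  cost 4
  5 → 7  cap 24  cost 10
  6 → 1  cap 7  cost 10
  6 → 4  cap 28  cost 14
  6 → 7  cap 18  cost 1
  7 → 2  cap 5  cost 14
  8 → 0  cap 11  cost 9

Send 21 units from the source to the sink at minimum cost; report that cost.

shortest-cost path #1: 5→2→1 push 16 @ unit cost 10 (adds 160)
shortest-cost path #2: 5→4→3→1 push 5 @ unit cost 22 (adds 110)
total cost = 270

Minimum cost for 21 units: 270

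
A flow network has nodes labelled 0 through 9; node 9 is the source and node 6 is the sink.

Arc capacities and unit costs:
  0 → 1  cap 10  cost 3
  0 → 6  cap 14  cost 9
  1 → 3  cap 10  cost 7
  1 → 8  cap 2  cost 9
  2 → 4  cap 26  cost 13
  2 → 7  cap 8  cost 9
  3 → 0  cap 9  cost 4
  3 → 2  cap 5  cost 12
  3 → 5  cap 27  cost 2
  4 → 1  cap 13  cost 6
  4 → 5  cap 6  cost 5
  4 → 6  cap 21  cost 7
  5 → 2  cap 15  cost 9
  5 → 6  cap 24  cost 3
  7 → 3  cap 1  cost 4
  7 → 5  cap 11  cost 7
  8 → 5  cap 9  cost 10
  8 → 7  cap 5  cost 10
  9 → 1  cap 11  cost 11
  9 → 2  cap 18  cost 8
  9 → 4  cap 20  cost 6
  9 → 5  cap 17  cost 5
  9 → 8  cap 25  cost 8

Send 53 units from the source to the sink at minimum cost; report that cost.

shortest-cost path #1: 9→5→6 push 17 @ unit cost 8 (adds 136)
shortest-cost path #2: 9→4→6 push 20 @ unit cost 13 (adds 260)
shortest-cost path #3: 9→8→5→6 push 7 @ unit cost 21 (adds 147)
shortest-cost path #4: 9→2→4→6 push 1 @ unit cost 28 (adds 28)
shortest-cost path #5: 9→1→3→0→6 push 8 @ unit cost 31 (adds 248)
total cost = 819

Minimum cost for 53 units: 819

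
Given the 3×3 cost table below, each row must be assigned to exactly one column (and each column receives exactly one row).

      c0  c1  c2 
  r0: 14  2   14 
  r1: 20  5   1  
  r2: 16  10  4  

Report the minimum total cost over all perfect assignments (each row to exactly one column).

optimal assignment: row0→col1 (cost 2), row1→col2 (cost 1), row2→col0 (cost 16)
total = 2 + 1 + 16 = 19

Minimum assignment cost: 19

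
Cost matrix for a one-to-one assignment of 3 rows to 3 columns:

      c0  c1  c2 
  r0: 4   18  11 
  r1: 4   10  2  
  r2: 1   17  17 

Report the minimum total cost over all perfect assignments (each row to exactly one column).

optimal assignment: row0→col1 (cost 18), row1→col2 (cost 2), row2→col0 (cost 1)
total = 18 + 2 + 1 = 21

Minimum assignment cost: 21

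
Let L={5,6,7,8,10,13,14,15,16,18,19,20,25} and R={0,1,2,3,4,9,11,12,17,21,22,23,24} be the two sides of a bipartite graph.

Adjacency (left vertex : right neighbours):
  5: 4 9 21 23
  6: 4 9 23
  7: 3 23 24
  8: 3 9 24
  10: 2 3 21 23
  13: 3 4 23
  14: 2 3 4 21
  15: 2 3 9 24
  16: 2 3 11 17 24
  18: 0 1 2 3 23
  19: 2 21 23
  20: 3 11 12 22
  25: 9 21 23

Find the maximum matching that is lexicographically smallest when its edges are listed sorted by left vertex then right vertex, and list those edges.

Lex-smallest maximum matching: {(5,4), (6,9), (7,3), (8,24), (10,2), (13,23), (14,21), (16,11), (18,0), (20,12)}

|M| = 10 (so the lex-smallest maximum matching has 10 edges)
process left vertices in ascending order; for each, take the smallest-labelled available neighbour that still permits 10 edges overall, or leave it unmatched if none does
lex-smallest matching: {5-4, 6-9, 7-3, 8-24, 10-2, 13-23, 14-21, 16-11, 18-0, 20-12}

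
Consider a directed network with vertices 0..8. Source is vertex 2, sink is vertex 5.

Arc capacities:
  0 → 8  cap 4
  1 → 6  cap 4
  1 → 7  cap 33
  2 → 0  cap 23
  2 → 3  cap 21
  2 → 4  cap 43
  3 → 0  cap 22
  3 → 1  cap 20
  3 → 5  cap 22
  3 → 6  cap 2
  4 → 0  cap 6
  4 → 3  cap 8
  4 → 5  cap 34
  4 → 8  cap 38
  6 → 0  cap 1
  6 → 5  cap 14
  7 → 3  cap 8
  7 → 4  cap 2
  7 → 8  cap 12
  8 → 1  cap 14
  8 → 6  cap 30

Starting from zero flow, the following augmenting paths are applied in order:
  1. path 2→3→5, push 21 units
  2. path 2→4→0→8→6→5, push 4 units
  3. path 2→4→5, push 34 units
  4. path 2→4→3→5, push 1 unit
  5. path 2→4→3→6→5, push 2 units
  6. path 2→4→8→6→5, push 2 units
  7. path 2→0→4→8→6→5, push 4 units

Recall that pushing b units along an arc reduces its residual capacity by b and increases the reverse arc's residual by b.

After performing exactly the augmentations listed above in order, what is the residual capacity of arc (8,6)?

Residual capacity of (8,6): 20

after path 1 (2→3→5, push 21): res(8,6)=30
after path 2 (2→4→0→8→6→5, push 4): res(8,6)=26
after path 3 (2→4→5, push 34): res(8,6)=26
after path 4 (2→4→3→5, push 1): res(8,6)=26
after path 5 (2→4→3→6→5, push 2): res(8,6)=26
after path 6 (2→4→8→6→5, push 2): res(8,6)=24
after path 7 (2→0→4→8→6→5, push 4): res(8,6)=20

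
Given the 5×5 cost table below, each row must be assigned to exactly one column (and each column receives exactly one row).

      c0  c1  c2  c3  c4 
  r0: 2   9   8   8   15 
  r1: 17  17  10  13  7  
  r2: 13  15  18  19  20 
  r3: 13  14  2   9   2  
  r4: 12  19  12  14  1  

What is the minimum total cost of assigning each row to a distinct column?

optimal assignment: row0→col0 (cost 2), row1→col3 (cost 13), row2→col1 (cost 15), row3→col2 (cost 2), row4→col4 (cost 1)
total = 2 + 13 + 15 + 2 + 1 = 33

Minimum assignment cost: 33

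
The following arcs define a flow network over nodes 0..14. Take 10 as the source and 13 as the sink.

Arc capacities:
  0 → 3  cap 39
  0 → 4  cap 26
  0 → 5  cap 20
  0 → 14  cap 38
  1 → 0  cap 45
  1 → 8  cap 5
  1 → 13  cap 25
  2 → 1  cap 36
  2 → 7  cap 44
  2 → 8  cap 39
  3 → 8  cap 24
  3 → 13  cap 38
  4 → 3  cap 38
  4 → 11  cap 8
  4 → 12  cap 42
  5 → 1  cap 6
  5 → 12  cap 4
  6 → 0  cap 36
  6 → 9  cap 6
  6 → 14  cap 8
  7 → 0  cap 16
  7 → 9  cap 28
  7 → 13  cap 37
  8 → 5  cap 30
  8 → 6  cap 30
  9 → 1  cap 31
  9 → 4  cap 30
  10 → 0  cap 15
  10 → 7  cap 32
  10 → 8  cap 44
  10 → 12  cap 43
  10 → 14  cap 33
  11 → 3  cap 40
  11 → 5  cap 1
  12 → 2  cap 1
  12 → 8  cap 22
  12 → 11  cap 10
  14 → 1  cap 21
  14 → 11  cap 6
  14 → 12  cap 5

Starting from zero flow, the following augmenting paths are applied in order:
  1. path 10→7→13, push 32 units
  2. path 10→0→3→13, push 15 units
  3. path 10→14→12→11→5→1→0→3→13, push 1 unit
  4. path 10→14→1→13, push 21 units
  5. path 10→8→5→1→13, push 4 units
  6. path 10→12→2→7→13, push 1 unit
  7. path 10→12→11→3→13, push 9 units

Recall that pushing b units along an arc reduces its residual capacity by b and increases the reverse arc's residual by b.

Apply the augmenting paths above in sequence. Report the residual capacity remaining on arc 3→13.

Residual capacity of (3,13): 13

after path 1 (10→7→13, push 32): res(3,13)=38
after path 2 (10→0→3→13, push 15): res(3,13)=23
after path 3 (10→14→12→11→5→1→0→3→13, push 1): res(3,13)=22
after path 4 (10→14→1→13, push 21): res(3,13)=22
after path 5 (10→8→5→1→13, push 4): res(3,13)=22
after path 6 (10→12→2→7→13, push 1): res(3,13)=22
after path 7 (10→12→11→3→13, push 9): res(3,13)=13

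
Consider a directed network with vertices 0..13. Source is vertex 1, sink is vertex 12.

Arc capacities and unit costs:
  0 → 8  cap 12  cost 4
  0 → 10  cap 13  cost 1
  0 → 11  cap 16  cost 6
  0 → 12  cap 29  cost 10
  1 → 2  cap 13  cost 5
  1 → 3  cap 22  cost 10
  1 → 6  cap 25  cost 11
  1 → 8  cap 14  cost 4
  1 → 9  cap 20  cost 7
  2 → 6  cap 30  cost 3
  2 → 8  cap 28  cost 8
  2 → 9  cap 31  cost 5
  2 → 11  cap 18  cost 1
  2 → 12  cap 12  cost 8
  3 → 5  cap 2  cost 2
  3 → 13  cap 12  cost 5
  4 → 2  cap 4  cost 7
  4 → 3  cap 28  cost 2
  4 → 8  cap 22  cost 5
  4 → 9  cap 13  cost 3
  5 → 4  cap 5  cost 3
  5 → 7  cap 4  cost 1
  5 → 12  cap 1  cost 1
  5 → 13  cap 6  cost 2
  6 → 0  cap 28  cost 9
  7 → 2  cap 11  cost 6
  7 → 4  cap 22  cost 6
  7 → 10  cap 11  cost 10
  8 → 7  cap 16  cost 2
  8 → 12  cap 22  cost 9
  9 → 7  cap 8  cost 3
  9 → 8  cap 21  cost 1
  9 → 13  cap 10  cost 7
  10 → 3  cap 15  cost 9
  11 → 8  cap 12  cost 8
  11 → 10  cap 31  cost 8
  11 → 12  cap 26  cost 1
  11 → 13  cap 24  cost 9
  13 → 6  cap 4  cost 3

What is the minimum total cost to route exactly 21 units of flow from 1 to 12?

shortest-cost path #1: 1→2→11→12 push 13 @ unit cost 7 (adds 91)
shortest-cost path #2: 1→3→5→12 push 1 @ unit cost 13 (adds 13)
shortest-cost path #3: 1→8→12 push 7 @ unit cost 13 (adds 91)
total cost = 195

Minimum cost for 21 units: 195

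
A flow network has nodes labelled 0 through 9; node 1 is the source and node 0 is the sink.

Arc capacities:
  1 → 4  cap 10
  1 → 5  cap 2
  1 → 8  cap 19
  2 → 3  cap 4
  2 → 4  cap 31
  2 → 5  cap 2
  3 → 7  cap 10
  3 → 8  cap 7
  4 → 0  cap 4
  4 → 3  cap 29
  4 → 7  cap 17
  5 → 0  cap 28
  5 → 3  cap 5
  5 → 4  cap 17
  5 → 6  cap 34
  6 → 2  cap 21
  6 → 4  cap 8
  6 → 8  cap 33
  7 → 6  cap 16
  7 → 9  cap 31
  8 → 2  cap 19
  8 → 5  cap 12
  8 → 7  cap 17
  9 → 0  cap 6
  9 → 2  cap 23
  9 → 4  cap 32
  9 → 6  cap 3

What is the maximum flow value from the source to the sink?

augment #1: 1→4→0 bottleneck 4, total now 4
augment #2: 1→5→0 bottleneck 2, total now 6
augment #3: 1→8→5→0 bottleneck 12, total now 18
augment #4: 1→4→7→9→0 bottleneck 6, total now 24
augment #5: 1→8→2→5→0 bottleneck 2, total now 26

Maximum flow value: 26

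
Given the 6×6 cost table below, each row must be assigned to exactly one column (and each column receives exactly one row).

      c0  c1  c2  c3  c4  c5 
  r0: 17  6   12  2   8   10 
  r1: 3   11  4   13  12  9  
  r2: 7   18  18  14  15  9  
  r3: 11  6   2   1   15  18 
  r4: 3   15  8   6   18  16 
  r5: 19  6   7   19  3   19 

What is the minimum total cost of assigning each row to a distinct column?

optimal assignment: row0→col1 (cost 6), row1→col2 (cost 4), row2→col5 (cost 9), row3→col3 (cost 1), row4→col0 (cost 3), row5→col4 (cost 3)
total = 6 + 4 + 9 + 1 + 3 + 3 = 26

Minimum assignment cost: 26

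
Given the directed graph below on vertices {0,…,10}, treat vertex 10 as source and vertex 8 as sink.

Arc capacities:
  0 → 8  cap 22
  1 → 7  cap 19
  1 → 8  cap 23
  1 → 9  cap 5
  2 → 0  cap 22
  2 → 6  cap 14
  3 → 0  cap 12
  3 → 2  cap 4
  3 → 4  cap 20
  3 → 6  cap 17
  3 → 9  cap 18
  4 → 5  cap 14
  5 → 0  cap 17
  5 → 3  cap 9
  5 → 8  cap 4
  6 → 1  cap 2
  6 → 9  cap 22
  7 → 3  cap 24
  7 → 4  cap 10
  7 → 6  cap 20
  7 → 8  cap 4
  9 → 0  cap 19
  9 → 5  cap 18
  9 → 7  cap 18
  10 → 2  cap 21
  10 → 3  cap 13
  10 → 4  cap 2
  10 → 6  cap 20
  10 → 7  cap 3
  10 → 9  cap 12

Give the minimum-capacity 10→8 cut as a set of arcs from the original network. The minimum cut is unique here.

Min-cut arcs: {(0,8), (5,8), (6,1), (7,8)} (total capacity 32)

augment #1: 10→7→8 push 3
augment #2: 10→2→0→8 push 21
augment #3: 10→3→0→8 push 1
augment #4: 10→4→5→8 push 2
augment #5: 10→6→1→8 push 2
augment #6: 10→9→5→8 push 2
augment #7: 10→9→7→8 push 1
max flow = 32; residual-reachable set from 10 gives S-side
cut edges (S→T): {(0,8), (5,8), (6,1), (7,8)} total cap 32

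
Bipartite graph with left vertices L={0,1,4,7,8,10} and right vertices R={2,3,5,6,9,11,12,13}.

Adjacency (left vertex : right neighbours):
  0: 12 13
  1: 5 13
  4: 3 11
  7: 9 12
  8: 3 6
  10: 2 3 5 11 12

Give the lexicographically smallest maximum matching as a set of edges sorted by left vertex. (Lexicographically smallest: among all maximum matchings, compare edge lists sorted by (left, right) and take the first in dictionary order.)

Lex-smallest maximum matching: {(0,12), (1,5), (4,3), (7,9), (8,6), (10,2)}

|M| = 6 (so the lex-smallest maximum matching has 6 edges)
process left vertices in ascending order; for each, take the smallest-labelled available neighbour that still permits 6 edges overall, or leave it unmatched if none does
lex-smallest matching: {0-12, 1-5, 4-3, 7-9, 8-6, 10-2}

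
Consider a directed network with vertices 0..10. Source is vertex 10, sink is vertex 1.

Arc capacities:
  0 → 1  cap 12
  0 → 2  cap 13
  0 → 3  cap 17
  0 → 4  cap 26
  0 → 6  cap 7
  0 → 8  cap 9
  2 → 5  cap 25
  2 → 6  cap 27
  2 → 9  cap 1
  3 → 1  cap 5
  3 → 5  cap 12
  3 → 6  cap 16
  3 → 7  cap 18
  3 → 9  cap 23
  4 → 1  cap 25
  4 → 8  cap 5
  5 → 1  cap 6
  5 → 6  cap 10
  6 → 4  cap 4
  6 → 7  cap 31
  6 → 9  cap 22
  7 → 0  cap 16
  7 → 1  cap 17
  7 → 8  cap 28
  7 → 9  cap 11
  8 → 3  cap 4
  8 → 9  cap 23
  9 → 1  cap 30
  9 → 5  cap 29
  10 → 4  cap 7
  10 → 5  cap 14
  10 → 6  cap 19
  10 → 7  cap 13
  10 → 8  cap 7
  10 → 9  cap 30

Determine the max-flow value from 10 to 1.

augment #1: 10→4→1 bottleneck 7, total now 7
augment #2: 10→5→1 bottleneck 6, total now 13
augment #3: 10→7→1 bottleneck 13, total now 26
augment #4: 10→9→1 bottleneck 30, total now 56
augment #5: 10→6→4→1 bottleneck 4, total now 60
augment #6: 10→6→7→1 bottleneck 4, total now 64
augment #7: 10→8→3→1 bottleneck 4, total now 68
augment #8: 10→6→7→0→1 bottleneck 11, total now 79
augment #9: 10→5→6→7→0→1 bottleneck 1, total now 80
augment #10: 10→5→6→7→0→3→1 bottleneck 1, total now 81
augment #11: 10→5→6→7→0→4→1 bottleneck 3, total now 84

Maximum flow value: 84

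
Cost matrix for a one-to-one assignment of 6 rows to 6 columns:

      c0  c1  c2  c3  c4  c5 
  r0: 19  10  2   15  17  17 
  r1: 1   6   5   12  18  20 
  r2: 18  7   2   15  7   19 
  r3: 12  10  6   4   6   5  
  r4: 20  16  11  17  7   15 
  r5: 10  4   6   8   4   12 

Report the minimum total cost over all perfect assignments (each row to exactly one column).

Minimum assignment cost: 30

optimal assignment: row0→col2 (cost 2), row1→col0 (cost 1), row2→col1 (cost 7), row3→col5 (cost 5), row4→col4 (cost 7), row5→col3 (cost 8)
total = 2 + 1 + 7 + 5 + 7 + 8 = 30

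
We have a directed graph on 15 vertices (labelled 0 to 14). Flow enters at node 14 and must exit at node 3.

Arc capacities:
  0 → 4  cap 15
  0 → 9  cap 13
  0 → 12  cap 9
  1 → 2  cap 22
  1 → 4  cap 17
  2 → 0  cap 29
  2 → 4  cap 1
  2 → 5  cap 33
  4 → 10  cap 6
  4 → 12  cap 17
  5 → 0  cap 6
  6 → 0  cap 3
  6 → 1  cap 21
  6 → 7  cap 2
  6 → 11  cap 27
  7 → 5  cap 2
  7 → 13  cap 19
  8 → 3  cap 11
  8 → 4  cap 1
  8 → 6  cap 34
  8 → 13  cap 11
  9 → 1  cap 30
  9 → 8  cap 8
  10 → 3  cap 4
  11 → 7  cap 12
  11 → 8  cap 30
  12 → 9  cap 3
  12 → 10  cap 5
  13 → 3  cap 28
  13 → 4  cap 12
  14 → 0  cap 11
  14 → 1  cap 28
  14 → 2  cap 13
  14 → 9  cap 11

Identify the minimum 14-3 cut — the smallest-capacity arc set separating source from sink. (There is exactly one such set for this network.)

Min-cut arcs: {(9,8), (10,3)} (total capacity 12)

augment #1: 14→9→8→3 push 8
augment #2: 14→0→4→10→3 push 4
max flow = 12; residual-reachable set from 14 gives S-side
cut edges (S→T): {(9,8), (10,3)} total cap 12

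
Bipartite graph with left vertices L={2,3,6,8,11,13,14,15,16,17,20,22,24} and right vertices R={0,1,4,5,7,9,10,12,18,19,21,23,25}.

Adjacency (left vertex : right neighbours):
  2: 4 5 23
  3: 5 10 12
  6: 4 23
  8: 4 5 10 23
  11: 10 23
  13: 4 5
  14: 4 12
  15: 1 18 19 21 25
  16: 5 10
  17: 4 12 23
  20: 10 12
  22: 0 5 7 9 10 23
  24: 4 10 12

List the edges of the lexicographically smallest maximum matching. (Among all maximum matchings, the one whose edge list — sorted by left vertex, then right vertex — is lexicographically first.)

Lex-smallest maximum matching: {(2,4), (3,5), (6,23), (8,10), (14,12), (15,1), (22,0)}

|M| = 7 (so the lex-smallest maximum matching has 7 edges)
process left vertices in ascending order; for each, take the smallest-labelled available neighbour that still permits 7 edges overall, or leave it unmatched if none does
lex-smallest matching: {2-4, 3-5, 6-23, 8-10, 14-12, 15-1, 22-0}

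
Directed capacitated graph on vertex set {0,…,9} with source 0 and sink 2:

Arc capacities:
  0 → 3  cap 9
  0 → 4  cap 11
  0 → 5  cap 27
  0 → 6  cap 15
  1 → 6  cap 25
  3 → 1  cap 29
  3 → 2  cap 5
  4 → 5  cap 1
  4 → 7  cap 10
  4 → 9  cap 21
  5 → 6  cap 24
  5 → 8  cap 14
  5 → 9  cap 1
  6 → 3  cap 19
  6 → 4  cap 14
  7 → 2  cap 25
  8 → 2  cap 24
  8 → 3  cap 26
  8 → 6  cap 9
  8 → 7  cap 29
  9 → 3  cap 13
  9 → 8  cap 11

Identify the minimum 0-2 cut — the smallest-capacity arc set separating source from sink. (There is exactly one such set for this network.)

augment #1: 0→3→2 push 5
augment #2: 0→4→7→2 push 10
augment #3: 0→5→8→2 push 14
augment #4: 0→4→9→8→2 push 1
augment #5: 0→5→9→8→2 push 1
augment #6: 0→6→4→9→8→2 push 8
augment #7: 0→6→4→9→8→7→2 push 1
max flow = 40; residual-reachable set from 0 gives S-side
cut edges (S→T): {(3,2), (4,7), (5,8), (9,8)} total cap 40

Min-cut arcs: {(3,2), (4,7), (5,8), (9,8)} (total capacity 40)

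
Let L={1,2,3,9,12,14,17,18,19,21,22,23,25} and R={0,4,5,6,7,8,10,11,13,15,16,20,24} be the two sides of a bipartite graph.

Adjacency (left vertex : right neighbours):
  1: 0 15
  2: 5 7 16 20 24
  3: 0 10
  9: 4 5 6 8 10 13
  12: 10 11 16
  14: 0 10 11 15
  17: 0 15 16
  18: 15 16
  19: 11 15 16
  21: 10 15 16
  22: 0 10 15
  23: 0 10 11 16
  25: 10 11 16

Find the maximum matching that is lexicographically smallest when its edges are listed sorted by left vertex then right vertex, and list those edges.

Lex-smallest maximum matching: {(1,0), (2,5), (3,10), (9,4), (12,11), (14,15), (17,16)}

|M| = 7 (so the lex-smallest maximum matching has 7 edges)
process left vertices in ascending order; for each, take the smallest-labelled available neighbour that still permits 7 edges overall, or leave it unmatched if none does
lex-smallest matching: {1-0, 2-5, 3-10, 9-4, 12-11, 14-15, 17-16}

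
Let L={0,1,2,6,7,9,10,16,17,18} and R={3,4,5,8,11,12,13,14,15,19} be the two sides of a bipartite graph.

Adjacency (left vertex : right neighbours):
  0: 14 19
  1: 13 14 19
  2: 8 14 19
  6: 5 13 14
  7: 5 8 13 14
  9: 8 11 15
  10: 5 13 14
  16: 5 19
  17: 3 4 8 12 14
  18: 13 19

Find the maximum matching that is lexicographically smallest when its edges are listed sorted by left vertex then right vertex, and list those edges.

|M| = 7 (so the lex-smallest maximum matching has 7 edges)
process left vertices in ascending order; for each, take the smallest-labelled available neighbour that still permits 7 edges overall, or leave it unmatched if none does
lex-smallest matching: {0-14, 1-13, 2-8, 6-5, 9-11, 16-19, 17-3}

Lex-smallest maximum matching: {(0,14), (1,13), (2,8), (6,5), (9,11), (16,19), (17,3)}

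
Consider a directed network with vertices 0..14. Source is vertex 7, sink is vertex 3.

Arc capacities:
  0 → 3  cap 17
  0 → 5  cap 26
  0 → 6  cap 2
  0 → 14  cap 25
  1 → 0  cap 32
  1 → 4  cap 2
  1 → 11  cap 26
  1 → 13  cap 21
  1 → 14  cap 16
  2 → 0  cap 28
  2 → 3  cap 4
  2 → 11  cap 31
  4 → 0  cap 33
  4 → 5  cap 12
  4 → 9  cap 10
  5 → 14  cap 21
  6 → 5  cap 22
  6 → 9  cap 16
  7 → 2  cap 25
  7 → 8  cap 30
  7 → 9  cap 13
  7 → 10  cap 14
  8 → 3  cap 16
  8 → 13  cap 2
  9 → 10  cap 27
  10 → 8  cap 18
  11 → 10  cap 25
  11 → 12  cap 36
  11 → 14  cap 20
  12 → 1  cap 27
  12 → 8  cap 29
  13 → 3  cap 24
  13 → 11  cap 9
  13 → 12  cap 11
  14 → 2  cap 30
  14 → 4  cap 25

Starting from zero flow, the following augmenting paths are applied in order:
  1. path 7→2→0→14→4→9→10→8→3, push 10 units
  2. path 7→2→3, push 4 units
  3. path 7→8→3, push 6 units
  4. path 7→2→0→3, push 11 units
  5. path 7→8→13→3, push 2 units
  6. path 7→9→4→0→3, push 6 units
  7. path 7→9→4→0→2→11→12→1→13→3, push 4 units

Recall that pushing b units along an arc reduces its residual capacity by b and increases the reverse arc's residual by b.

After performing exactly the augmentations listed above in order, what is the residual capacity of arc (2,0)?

after path 1 (7→2→0→14→4→9→10→8→3, push 10): res(2,0)=18
after path 2 (7→2→3, push 4): res(2,0)=18
after path 3 (7→8→3, push 6): res(2,0)=18
after path 4 (7→2→0→3, push 11): res(2,0)=7
after path 5 (7→8→13→3, push 2): res(2,0)=7
after path 6 (7→9→4→0→3, push 6): res(2,0)=7
after path 7 (7→9→4→0→2→11→12→1→13→3, push 4): res(2,0)=11

Residual capacity of (2,0): 11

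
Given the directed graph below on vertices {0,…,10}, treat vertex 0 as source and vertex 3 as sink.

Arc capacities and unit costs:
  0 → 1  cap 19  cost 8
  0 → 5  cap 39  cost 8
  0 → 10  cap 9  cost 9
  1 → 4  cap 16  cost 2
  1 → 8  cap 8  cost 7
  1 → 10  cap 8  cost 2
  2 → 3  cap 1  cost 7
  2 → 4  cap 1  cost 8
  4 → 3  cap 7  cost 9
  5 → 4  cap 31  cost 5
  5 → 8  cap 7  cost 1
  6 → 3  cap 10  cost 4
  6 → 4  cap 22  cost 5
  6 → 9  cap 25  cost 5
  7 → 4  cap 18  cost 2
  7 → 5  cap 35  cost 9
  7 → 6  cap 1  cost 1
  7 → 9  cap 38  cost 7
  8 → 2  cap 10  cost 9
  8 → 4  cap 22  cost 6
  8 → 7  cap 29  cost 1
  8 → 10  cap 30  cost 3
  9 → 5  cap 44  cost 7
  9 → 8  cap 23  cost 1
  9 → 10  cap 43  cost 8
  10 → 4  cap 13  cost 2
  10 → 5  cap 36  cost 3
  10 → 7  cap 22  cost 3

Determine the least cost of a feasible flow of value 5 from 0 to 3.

Minimum cost for 5 units: 91

shortest-cost path #1: 0→5→8→7→6→3 push 1 @ unit cost 15 (adds 15)
shortest-cost path #2: 0→1→4→3 push 4 @ unit cost 19 (adds 76)
total cost = 91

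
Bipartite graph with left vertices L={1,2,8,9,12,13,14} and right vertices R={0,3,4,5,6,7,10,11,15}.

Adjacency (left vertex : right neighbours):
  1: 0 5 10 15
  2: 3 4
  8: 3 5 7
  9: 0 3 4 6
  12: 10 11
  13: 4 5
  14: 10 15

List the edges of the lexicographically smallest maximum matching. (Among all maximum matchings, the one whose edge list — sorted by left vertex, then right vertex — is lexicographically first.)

Lex-smallest maximum matching: {(1,0), (2,3), (8,5), (9,6), (12,10), (13,4), (14,15)}

|M| = 7 (so the lex-smallest maximum matching has 7 edges)
process left vertices in ascending order; for each, take the smallest-labelled available neighbour that still permits 7 edges overall, or leave it unmatched if none does
lex-smallest matching: {1-0, 2-3, 8-5, 9-6, 12-10, 13-4, 14-15}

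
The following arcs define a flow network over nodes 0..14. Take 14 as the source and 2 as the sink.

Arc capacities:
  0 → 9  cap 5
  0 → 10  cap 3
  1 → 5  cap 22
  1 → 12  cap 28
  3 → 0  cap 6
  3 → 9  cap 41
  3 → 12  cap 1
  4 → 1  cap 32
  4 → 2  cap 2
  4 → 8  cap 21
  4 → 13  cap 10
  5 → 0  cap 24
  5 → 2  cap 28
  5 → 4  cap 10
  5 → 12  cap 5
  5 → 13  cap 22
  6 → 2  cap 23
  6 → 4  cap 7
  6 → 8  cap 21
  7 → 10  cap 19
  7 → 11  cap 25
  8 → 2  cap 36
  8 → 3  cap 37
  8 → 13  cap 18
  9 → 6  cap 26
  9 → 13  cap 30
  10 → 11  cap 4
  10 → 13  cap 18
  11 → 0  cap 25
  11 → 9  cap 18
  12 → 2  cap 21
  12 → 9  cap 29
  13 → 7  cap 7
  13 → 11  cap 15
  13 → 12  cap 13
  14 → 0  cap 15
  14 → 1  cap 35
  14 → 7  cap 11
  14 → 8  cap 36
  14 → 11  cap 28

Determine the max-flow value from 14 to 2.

Maximum flow value: 104

augment #1: 14→8→2 bottleneck 36, total now 36
augment #2: 14→1→5→2 bottleneck 22, total now 58
augment #3: 14→1→12→2 bottleneck 13, total now 71
augment #4: 14→0→9→6→2 bottleneck 5, total now 76
augment #5: 14→11→9→6→2 bottleneck 18, total now 94
augment #6: 14→0→10→13→12→2 bottleneck 3, total now 97
augment #7: 14→7→10→13→12→2 bottleneck 5, total now 102
augment #8: 14→7→10→13→12→9→6→4→2 bottleneck 2, total now 104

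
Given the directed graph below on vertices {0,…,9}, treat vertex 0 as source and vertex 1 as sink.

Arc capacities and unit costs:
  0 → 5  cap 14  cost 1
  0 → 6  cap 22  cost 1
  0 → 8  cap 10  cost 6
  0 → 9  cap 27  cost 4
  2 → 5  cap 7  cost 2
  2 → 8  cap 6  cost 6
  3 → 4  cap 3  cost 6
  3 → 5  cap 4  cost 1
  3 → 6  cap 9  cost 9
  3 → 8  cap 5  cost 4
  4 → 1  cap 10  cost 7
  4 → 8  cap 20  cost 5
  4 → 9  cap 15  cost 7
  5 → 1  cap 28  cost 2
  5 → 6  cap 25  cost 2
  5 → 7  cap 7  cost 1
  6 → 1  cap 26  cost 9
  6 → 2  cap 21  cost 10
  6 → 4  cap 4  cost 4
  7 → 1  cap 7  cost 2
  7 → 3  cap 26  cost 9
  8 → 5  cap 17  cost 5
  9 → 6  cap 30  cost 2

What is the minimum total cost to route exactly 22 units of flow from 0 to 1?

shortest-cost path #1: 0→5→1 push 14 @ unit cost 3 (adds 42)
shortest-cost path #2: 0→6→1 push 8 @ unit cost 10 (adds 80)
total cost = 122

Minimum cost for 22 units: 122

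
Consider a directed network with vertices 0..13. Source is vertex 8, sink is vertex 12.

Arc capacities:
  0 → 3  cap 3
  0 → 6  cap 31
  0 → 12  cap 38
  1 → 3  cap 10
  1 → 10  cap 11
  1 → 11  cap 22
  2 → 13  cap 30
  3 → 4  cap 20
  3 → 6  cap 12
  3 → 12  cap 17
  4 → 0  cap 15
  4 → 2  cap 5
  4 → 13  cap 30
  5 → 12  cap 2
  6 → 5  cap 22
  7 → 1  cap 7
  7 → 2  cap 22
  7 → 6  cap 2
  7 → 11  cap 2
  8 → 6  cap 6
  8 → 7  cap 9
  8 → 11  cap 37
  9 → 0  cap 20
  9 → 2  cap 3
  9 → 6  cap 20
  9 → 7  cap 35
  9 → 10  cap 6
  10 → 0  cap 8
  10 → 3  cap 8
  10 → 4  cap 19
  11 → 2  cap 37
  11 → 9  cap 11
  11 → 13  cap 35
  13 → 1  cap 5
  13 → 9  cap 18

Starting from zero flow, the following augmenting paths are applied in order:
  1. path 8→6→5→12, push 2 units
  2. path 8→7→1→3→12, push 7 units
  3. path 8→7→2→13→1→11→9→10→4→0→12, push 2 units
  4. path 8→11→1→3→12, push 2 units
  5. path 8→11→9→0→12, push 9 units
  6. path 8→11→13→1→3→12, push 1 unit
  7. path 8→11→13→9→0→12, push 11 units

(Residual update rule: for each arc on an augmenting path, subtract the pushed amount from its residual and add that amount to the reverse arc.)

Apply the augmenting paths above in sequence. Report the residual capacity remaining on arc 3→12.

after path 1 (8→6→5→12, push 2): res(3,12)=17
after path 2 (8→7→1→3→12, push 7): res(3,12)=10
after path 3 (8→7→2→13→1→11→9→10→4→0→12, push 2): res(3,12)=10
after path 4 (8→11→1→3→12, push 2): res(3,12)=8
after path 5 (8→11→9→0→12, push 9): res(3,12)=8
after path 6 (8→11→13→1→3→12, push 1): res(3,12)=7
after path 7 (8→11→13→9→0→12, push 11): res(3,12)=7

Residual capacity of (3,12): 7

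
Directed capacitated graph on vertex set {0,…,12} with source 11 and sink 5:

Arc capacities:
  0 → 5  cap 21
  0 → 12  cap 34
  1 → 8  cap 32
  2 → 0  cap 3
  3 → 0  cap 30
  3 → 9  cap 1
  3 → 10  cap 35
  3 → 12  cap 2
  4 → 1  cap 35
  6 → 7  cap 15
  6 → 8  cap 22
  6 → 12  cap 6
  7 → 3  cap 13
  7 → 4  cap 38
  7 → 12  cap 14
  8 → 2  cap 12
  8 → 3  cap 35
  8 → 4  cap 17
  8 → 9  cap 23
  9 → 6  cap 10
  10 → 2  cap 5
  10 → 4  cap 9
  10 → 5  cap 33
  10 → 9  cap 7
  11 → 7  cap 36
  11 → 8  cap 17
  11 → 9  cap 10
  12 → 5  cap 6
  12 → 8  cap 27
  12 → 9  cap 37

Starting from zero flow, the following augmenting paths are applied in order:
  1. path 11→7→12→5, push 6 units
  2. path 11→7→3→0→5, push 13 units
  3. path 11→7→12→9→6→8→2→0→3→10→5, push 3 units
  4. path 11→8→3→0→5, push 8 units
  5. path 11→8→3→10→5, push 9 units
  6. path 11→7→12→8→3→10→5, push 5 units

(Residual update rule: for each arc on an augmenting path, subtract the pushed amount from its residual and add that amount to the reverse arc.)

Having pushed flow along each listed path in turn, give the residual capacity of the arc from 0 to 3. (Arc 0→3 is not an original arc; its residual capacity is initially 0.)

Residual capacity of (0,3): 18

after path 1 (11→7→12→5, push 6): res(0,3)=0
after path 2 (11→7→3→0→5, push 13): res(0,3)=13
after path 3 (11→7→12→9→6→8→2→0→3→10→5, push 3): res(0,3)=10
after path 4 (11→8→3→0→5, push 8): res(0,3)=18
after path 5 (11→8→3→10→5, push 9): res(0,3)=18
after path 6 (11→7→12→8→3→10→5, push 5): res(0,3)=18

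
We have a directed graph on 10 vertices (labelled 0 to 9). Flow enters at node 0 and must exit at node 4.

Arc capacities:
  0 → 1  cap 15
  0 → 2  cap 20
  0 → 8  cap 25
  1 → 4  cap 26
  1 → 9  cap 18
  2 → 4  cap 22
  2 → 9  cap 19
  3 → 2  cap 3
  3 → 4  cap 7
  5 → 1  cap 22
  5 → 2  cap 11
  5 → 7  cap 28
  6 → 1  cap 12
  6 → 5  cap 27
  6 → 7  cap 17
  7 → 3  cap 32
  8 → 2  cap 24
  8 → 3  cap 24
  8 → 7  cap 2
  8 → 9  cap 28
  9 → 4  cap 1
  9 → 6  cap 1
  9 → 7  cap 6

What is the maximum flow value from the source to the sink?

augment #1: 0→1→4 bottleneck 15, total now 15
augment #2: 0→2→4 bottleneck 20, total now 35
augment #3: 0→8→2→4 bottleneck 2, total now 37
augment #4: 0→8→3→4 bottleneck 7, total now 44
augment #5: 0→8→9→4 bottleneck 1, total now 45
augment #6: 0→8→9→6→1→4 bottleneck 1, total now 46

Maximum flow value: 46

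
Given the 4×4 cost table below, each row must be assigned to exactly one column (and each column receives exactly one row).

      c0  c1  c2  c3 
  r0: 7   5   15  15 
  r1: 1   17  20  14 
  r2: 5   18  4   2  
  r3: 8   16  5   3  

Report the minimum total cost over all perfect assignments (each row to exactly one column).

one of 2 optimal assignments: row0→col1 (cost 5), row1→col0 (cost 1), row2→col2 (cost 4), row3→col3 (cost 3)
total = 5 + 1 + 4 + 3 = 13

Minimum assignment cost: 13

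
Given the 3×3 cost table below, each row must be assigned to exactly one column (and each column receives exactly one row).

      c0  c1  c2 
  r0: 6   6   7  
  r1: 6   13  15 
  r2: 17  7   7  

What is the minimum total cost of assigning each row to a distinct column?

Minimum assignment cost: 19

optimal assignment: row0→col1 (cost 6), row1→col0 (cost 6), row2→col2 (cost 7)
total = 6 + 6 + 7 = 19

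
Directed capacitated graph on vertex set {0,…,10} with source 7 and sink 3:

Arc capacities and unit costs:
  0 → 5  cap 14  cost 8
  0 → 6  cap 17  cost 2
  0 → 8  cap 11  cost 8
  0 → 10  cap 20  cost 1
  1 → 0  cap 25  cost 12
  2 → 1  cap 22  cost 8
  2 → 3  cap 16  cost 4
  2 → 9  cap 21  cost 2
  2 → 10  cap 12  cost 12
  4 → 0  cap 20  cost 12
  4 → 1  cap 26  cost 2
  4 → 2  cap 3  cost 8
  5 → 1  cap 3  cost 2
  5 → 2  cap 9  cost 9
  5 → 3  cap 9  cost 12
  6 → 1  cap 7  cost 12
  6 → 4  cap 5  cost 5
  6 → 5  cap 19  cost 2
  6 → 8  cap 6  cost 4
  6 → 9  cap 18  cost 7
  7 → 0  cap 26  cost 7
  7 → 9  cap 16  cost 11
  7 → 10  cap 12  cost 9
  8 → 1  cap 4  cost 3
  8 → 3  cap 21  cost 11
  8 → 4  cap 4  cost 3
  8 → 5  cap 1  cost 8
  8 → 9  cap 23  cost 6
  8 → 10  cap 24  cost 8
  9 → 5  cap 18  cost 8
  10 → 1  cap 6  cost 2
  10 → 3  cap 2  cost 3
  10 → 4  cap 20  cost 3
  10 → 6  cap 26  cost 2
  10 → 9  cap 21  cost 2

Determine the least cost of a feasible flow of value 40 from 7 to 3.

shortest-cost path #1: 7→0→10→3 push 2 @ unit cost 11 (adds 22)
shortest-cost path #2: 7→0→6→5→3 push 9 @ unit cost 23 (adds 207)
shortest-cost path #3: 7→0→10→4→2→3 push 3 @ unit cost 23 (adds 69)
shortest-cost path #4: 7→0→6→8→3 push 6 @ unit cost 24 (adds 144)
shortest-cost path #5: 7→0→6→5→2→3 push 2 @ unit cost 24 (adds 48)
shortest-cost path #6: 7→0→10→6→5→2→3 push 4 @ unit cost 25 (adds 100)
shortest-cost path #7: 7→10→6→5→2→3 push 3 @ unit cost 26 (adds 78)
shortest-cost path #8: 7→10→0→8→3 push 9 @ unit cost 27 (adds 243)
shortest-cost path #9: 7→9→5→6→0→8→3 push 2 @ unit cost 34 (adds 68)
total cost = 979

Minimum cost for 40 units: 979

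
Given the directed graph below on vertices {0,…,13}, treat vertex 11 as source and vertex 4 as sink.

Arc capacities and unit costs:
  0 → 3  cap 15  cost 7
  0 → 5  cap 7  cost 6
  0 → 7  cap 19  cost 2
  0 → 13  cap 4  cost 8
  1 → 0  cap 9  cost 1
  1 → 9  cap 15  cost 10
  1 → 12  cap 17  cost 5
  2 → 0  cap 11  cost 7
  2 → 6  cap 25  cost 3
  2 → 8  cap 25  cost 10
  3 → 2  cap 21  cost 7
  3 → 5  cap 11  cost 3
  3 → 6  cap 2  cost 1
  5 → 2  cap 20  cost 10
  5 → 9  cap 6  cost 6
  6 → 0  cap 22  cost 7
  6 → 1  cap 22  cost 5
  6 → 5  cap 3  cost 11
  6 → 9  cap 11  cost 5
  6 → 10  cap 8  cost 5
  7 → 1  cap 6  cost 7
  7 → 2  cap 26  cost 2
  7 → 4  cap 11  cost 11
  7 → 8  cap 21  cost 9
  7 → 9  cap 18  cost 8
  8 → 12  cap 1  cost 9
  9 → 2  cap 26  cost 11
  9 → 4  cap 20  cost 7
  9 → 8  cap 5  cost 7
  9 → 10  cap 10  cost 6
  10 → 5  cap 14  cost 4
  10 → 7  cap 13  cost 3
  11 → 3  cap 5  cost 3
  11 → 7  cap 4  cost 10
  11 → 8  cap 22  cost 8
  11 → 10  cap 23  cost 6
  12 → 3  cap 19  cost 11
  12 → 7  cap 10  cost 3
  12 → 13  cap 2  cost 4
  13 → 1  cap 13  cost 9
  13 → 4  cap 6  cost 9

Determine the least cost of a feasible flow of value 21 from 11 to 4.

shortest-cost path #1: 11→3→6→9→4 push 2 @ unit cost 16 (adds 32)
shortest-cost path #2: 11→3→5→9→4 push 3 @ unit cost 19 (adds 57)
shortest-cost path #3: 11→10→7→4 push 11 @ unit cost 20 (adds 220)
shortest-cost path #4: 11→10→5→9→4 push 3 @ unit cost 23 (adds 69)
shortest-cost path #5: 11→10→7→9→4 push 2 @ unit cost 24 (adds 48)
total cost = 426

Minimum cost for 21 units: 426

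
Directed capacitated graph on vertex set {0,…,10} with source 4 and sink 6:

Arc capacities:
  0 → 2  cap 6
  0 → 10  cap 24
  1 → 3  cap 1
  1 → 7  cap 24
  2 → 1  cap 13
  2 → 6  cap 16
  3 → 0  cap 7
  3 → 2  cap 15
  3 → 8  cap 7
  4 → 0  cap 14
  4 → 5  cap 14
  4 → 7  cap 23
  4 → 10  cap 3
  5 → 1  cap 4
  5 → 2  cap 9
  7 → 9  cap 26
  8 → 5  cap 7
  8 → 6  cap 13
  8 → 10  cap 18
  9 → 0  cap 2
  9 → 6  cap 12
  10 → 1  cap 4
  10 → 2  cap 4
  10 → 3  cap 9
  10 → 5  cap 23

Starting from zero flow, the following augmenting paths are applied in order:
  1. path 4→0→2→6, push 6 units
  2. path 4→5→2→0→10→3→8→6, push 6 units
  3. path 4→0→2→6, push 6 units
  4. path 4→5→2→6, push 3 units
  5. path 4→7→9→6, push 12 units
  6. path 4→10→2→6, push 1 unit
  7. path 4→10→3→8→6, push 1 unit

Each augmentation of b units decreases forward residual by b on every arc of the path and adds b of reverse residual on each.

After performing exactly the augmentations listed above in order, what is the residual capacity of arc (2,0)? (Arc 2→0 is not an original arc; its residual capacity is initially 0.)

after path 1 (4→0→2→6, push 6): res(2,0)=6
after path 2 (4→5→2→0→10→3→8→6, push 6): res(2,0)=0
after path 3 (4→0→2→6, push 6): res(2,0)=6
after path 4 (4→5→2→6, push 3): res(2,0)=6
after path 5 (4→7→9→6, push 12): res(2,0)=6
after path 6 (4→10→2→6, push 1): res(2,0)=6
after path 7 (4→10→3→8→6, push 1): res(2,0)=6

Residual capacity of (2,0): 6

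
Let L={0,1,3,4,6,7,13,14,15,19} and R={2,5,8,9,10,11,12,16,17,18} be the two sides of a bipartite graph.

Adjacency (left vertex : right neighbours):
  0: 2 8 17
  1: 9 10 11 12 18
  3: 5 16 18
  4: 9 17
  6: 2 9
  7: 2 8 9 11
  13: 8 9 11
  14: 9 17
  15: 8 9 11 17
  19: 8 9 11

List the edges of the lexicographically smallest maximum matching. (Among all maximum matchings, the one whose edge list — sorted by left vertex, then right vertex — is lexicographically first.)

Lex-smallest maximum matching: {(0,2), (1,10), (3,5), (4,9), (7,8), (13,11), (14,17)}

|M| = 7 (so the lex-smallest maximum matching has 7 edges)
process left vertices in ascending order; for each, take the smallest-labelled available neighbour that still permits 7 edges overall, or leave it unmatched if none does
lex-smallest matching: {0-2, 1-10, 3-5, 4-9, 7-8, 13-11, 14-17}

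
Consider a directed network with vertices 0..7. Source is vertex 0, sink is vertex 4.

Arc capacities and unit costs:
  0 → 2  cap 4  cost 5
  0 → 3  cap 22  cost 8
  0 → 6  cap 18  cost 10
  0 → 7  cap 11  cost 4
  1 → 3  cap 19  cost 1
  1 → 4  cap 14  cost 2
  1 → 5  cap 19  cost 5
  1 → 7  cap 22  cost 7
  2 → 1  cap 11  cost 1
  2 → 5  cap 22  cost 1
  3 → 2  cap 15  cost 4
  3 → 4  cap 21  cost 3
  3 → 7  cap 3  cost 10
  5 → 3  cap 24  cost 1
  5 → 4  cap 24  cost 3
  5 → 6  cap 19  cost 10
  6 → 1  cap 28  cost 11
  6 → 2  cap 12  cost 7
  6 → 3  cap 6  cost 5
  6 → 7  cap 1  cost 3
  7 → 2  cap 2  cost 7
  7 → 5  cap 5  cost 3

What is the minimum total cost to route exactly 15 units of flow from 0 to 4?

Minimum cost for 15 units: 148

shortest-cost path #1: 0→2→1→4 push 4 @ unit cost 8 (adds 32)
shortest-cost path #2: 0→7→5→4 push 5 @ unit cost 10 (adds 50)
shortest-cost path #3: 0→3→4 push 6 @ unit cost 11 (adds 66)
total cost = 148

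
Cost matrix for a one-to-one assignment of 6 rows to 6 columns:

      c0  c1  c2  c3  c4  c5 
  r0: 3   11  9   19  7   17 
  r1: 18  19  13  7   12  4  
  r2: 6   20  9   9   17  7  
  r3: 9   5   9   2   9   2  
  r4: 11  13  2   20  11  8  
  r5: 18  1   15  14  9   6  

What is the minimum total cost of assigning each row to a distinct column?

optimal assignment: row0→col4 (cost 7), row1→col5 (cost 4), row2→col0 (cost 6), row3→col3 (cost 2), row4→col2 (cost 2), row5→col1 (cost 1)
total = 7 + 4 + 6 + 2 + 2 + 1 = 22

Minimum assignment cost: 22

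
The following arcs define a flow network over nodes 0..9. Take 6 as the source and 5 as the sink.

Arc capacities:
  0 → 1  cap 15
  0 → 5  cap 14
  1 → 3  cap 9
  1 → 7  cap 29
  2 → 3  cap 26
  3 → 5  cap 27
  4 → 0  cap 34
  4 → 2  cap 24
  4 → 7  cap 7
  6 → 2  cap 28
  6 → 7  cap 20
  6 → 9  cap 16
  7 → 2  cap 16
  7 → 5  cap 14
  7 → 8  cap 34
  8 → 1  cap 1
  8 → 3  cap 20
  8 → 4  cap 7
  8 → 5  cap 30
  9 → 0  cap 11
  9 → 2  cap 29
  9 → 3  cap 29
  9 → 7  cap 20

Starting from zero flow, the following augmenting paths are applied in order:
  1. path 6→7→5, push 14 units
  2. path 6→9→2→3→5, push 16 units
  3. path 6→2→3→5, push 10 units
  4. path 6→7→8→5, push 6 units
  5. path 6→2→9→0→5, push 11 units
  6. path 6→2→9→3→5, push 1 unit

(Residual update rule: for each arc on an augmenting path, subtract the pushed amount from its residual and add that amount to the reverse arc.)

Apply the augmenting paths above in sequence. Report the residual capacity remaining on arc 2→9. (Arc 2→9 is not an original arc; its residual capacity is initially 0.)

Residual capacity of (2,9): 4

after path 1 (6→7→5, push 14): res(2,9)=0
after path 2 (6→9→2→3→5, push 16): res(2,9)=16
after path 3 (6→2→3→5, push 10): res(2,9)=16
after path 4 (6→7→8→5, push 6): res(2,9)=16
after path 5 (6→2→9→0→5, push 11): res(2,9)=5
after path 6 (6→2→9→3→5, push 1): res(2,9)=4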